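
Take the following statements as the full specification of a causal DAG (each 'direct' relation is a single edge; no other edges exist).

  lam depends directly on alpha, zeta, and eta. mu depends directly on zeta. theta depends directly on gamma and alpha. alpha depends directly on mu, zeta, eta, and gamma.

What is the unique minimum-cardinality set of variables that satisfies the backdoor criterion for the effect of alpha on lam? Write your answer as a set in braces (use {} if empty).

{eta, zeta}

Variables eligible for adjustment (non-descendants of alpha, excluding alpha and lam): {eta, gamma, mu, zeta}.
Backdoor paths from alpha to lam:
  P1: alpha <- zeta -> lam
  P2: alpha <- eta -> lam
  P3: alpha <- mu <- zeta -> lam
The empty set is not sufficient: P1 (alpha <- zeta -> lam) has no collider blocking it and no conditioned non-collider, so it is open.
Try {eta, zeta}:
  P1: blocked at fork node zeta ∈ conditioning set.
  P2: blocked at fork node eta ∈ conditioning set.
  P3: blocked at fork node zeta ∈ conditioning set.
{eta, zeta} contains no descendant of alpha and blocks every backdoor path.
Every element of {eta, zeta} is needed (dropping eta leaves P2 open; dropping zeta leaves P1 open), so no proper subset is valid.
Among all size-2 subsets of the eligible variables, only {eta, zeta} blocks every backdoor path, so it is the unique smallest valid adjustment set.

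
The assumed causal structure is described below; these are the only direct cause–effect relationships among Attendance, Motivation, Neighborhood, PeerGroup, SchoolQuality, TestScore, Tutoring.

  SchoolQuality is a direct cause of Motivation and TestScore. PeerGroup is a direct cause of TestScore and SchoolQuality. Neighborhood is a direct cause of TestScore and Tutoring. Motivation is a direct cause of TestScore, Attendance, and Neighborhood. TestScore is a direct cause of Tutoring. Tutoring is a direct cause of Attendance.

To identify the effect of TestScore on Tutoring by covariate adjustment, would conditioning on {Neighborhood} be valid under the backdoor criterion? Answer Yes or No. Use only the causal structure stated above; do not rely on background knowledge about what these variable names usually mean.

Backdoor paths from TestScore to Tutoring (paths whose first edge points into TestScore):
  P1: TestScore <- PeerGroup -> SchoolQuality -> Motivation -> Neighborhood -> Tutoring
  P2: TestScore <- PeerGroup -> SchoolQuality -> Motivation -> Attendance <- Tutoring
  P3: TestScore <- SchoolQuality -> Motivation -> Neighborhood -> Tutoring
  P4: TestScore <- SchoolQuality -> Motivation -> Attendance <- Tutoring
  P5: TestScore <- Motivation -> Neighborhood -> Tutoring
  P6: TestScore <- Motivation -> Attendance <- Tutoring
  P7: TestScore <- Neighborhood <- Motivation -> Attendance <- Tutoring
  P8: TestScore <- Neighborhood -> Tutoring
Condition 1 (no descendant of TestScore in the set): holds — descendants of TestScore are {Attendance, Tutoring}; none are in {Neighborhood}.
Condition 2 (every backdoor path blocked by {Neighborhood}):
  P1: blocked at chain node Neighborhood ∈ conditioning set.
  P2: blocked at collider Attendance (neither it nor any descendant is in the conditioning set).
  P3: blocked at chain node Neighborhood ∈ conditioning set.
  P4: blocked at collider Attendance (neither it nor any descendant is in the conditioning set).
  P5: blocked at chain node Neighborhood ∈ conditioning set.
  P6: blocked at collider Attendance (neither it nor any descendant is in the conditioning set).
  P7: blocked at chain node Neighborhood ∈ conditioning set.
  P8: blocked at fork node Neighborhood ∈ conditioning set.
{Neighborhood} satisfies the backdoor criterion.

Yes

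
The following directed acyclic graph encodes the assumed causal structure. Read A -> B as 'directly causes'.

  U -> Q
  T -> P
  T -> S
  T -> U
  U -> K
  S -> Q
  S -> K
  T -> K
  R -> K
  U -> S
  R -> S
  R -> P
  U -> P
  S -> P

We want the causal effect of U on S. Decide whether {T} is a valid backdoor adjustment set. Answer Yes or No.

Backdoor paths from U to S (paths whose first edge points into U):
  P1: U <- T -> S
  P2: U <- T -> P <- R -> S
  P3: U <- T -> P <- R -> K <- S
  P4: U <- T -> P <- S
  P5: U <- T -> K <- R -> S
  P6: U <- T -> K <- R -> P <- S
  P7: U <- T -> K <- S
Condition 1 (no descendant of U in the set): holds — descendants of U are {K, P, Q, S}; none are in {T}.
Condition 2 (every backdoor path blocked by {T}):
  P1: blocked at fork node T ∈ conditioning set.
  P2: blocked at fork node T ∈ conditioning set.
  P3: blocked at fork node T ∈ conditioning set.
  P4: blocked at fork node T ∈ conditioning set.
  P5: blocked at fork node T ∈ conditioning set.
  P6: blocked at fork node T ∈ conditioning set.
  P7: blocked at fork node T ∈ conditioning set.
{T} satisfies the backdoor criterion.

Yes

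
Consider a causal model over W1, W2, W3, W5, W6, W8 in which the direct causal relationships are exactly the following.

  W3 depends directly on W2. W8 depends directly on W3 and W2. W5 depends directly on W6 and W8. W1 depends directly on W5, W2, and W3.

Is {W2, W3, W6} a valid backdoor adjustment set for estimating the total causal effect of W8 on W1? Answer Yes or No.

Yes

Backdoor paths from W8 to W1 (paths whose first edge points into W8):
  P1: W8 <- W2 -> W3 -> W1
  P2: W8 <- W2 -> W1
  P3: W8 <- W3 <- W2 -> W1
  P4: W8 <- W3 -> W1
Condition 1 (no descendant of W8 in the set): holds — descendants of W8 are {W1, W5}; none are in {W2, W3, W6}.
Condition 2 (every backdoor path blocked by {W2, W3, W6}):
  P1: blocked at fork node W2 ∈ conditioning set.
  P2: blocked at fork node W2 ∈ conditioning set.
  P3: blocked at chain node W3 ∈ conditioning set.
  P4: blocked at fork node W3 ∈ conditioning set.
{W2, W3, W6} satisfies the backdoor criterion.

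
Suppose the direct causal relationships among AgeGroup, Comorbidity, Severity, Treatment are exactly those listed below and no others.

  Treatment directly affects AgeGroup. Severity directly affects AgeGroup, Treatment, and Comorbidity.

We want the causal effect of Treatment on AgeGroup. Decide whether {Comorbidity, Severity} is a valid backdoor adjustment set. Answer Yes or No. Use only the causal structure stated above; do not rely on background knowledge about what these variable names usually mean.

Backdoor paths from Treatment to AgeGroup (paths whose first edge points into Treatment):
  P1: Treatment <- Severity -> AgeGroup
Condition 1 (no descendant of Treatment in the set): holds — descendants of Treatment are {AgeGroup}; none are in {Comorbidity, Severity}.
Condition 2 (every backdoor path blocked by {Comorbidity, Severity}):
  P1: blocked at fork node Severity ∈ conditioning set.
{Comorbidity, Severity} satisfies the backdoor criterion.

Yes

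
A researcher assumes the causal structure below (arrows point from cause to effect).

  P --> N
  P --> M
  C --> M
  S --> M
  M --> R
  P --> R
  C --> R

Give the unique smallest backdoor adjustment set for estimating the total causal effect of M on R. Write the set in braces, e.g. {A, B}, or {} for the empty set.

Variables eligible for adjustment (non-descendants of M, excluding M and R): {C, N, P, S}.
Backdoor paths from M to R:
  P1: M <- P -> R
  P2: M <- C -> R
The empty set is not sufficient: P1 (M <- P -> R) has no collider blocking it and no conditioned non-collider, so it is open.
Try {C, P}:
  P1: blocked at fork node P ∈ conditioning set.
  P2: blocked at fork node C ∈ conditioning set.
{C, P} contains no descendant of M and blocks every backdoor path.
Every element of {C, P} is needed (dropping C leaves P2 open; dropping P leaves P1 open), so no proper subset is valid.
Among all size-2 subsets of the eligible variables, only {C, P} blocks every backdoor path, so it is the unique smallest valid adjustment set.

{C, P}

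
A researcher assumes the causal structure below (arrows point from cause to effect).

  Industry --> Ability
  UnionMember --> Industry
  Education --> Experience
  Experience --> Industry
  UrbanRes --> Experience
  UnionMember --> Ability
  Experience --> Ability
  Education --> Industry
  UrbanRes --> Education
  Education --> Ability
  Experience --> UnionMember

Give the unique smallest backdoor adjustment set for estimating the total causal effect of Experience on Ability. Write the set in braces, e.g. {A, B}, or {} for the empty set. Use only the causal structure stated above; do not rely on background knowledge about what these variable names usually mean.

{Education}

Variables eligible for adjustment (non-descendants of Experience, excluding Experience and Ability): {Education, UrbanRes}.
Backdoor paths from Experience to Ability:
  P1: Experience <- UrbanRes -> Education -> Industry <- UnionMember -> Ability
  P2: Experience <- UrbanRes -> Education -> Industry -> Ability
  P3: Experience <- UrbanRes -> Education -> Ability
  P4: Experience <- Education -> Industry <- UnionMember -> Ability
  P5: Experience <- Education -> Industry -> Ability
  P6: Experience <- Education -> Ability
The empty set is not sufficient: P2 (Experience <- UrbanRes -> Education -> Industry -> Ability) has no collider blocking it and no conditioned non-collider, so it is open.
Try {Education}:
  P1: blocked at chain node Education ∈ conditioning set.
  P2: blocked at chain node Education ∈ conditioning set.
  P3: blocked at chain node Education ∈ conditioning set.
  P4: blocked at fork node Education ∈ conditioning set.
  P5: blocked at fork node Education ∈ conditioning set.
  P6: blocked at fork node Education ∈ conditioning set.
{Education} contains no descendant of Experience and blocks every backdoor path.
No other singleton works — e.g. {UrbanRes} leaves P5 open — so {Education} is the unique smallest valid adjustment set.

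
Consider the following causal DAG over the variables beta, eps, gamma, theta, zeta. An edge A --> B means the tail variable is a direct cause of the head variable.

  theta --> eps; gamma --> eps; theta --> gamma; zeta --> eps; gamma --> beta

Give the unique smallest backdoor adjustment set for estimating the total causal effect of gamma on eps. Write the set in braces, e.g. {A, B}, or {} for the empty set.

Variables eligible for adjustment (non-descendants of gamma, excluding gamma and eps): {theta, zeta}.
Backdoor paths from gamma to eps:
  P1: gamma <- theta -> eps
The empty set is not sufficient: P1 (gamma <- theta -> eps) has no collider blocking it and no conditioned non-collider, so it is open.
Try {theta}:
  P1: blocked at fork node theta ∈ conditioning set.
{theta} contains no descendant of gamma and blocks every backdoor path.
No other singleton works — e.g. {zeta} leaves P1 open — so {theta} is the unique smallest valid adjustment set.

{theta}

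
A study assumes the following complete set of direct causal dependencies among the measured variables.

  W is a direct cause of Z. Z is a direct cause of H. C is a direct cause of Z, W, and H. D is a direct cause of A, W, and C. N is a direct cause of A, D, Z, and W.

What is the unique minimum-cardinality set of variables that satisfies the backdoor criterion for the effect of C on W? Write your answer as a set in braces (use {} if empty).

Variables eligible for adjustment (non-descendants of C, excluding C and W): {A, D, N}.
Backdoor paths from C to W:
  P1: C <- D <- N -> W
  P2: C <- D <- N -> Z <- W
  P3: C <- D -> A <- N -> W
  P4: C <- D -> A <- N -> Z <- W
  P5: C <- D -> W
The empty set is not sufficient: P1 (C <- D <- N -> W) has no collider blocking it and no conditioned non-collider, so it is open.
Try {D}:
  P1: blocked at chain node D ∈ conditioning set.
  P2: blocked at chain node D ∈ conditioning set.
  P3: blocked at fork node D ∈ conditioning set.
  P4: blocked at fork node D ∈ conditioning set.
  P5: blocked at fork node D ∈ conditioning set.
{D} contains no descendant of C and blocks every backdoor path.
No other singleton works — e.g. {N} leaves P5 open — so {D} is the unique smallest valid adjustment set.

{D}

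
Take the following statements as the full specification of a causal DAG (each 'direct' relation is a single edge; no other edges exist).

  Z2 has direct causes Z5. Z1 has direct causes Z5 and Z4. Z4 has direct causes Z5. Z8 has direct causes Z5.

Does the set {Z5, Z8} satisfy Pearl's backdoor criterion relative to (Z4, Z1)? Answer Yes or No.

Yes

Backdoor paths from Z4 to Z1 (paths whose first edge points into Z4):
  P1: Z4 <- Z5 -> Z1
Condition 1 (no descendant of Z4 in the set): holds — descendants of Z4 are {Z1}; none are in {Z5, Z8}.
Condition 2 (every backdoor path blocked by {Z5, Z8}):
  P1: blocked at fork node Z5 ∈ conditioning set.
{Z5, Z8} satisfies the backdoor criterion.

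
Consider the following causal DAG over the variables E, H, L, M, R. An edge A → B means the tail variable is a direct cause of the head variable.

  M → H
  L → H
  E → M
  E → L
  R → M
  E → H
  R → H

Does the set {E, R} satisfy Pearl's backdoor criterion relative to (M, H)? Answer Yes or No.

Backdoor paths from M to H (paths whose first edge points into M):
  P1: M <- E -> L -> H
  P2: M <- E -> H
  P3: M <- R -> H
Condition 1 (no descendant of M in the set): holds — descendants of M are {H}; none are in {E, R}.
Condition 2 (every backdoor path blocked by {E, R}):
  P1: blocked at fork node E ∈ conditioning set.
  P2: blocked at fork node E ∈ conditioning set.
  P3: blocked at fork node R ∈ conditioning set.
{E, R} satisfies the backdoor criterion.

Yes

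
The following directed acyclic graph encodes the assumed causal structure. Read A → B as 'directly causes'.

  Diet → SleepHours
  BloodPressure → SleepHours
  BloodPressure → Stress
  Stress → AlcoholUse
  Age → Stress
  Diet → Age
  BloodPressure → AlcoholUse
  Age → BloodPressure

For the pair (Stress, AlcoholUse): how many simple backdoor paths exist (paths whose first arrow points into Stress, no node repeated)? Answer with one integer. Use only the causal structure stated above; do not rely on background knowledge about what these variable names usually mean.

A backdoor path from Stress to AlcoholUse is any simple undirected path whose first edge points into Stress (i.e. leaves Stress via a parent).
Parents of Stress: {Age, BloodPressure}.
Enumerating:
  P1: Stress <- Age <- Diet -> SleepHours <- BloodPressure -> AlcoholUse
  P2: Stress <- Age -> BloodPressure -> AlcoholUse
  P3: Stress <- BloodPressure -> AlcoholUse
That exhausts the simple backdoor paths. Count: 3.

3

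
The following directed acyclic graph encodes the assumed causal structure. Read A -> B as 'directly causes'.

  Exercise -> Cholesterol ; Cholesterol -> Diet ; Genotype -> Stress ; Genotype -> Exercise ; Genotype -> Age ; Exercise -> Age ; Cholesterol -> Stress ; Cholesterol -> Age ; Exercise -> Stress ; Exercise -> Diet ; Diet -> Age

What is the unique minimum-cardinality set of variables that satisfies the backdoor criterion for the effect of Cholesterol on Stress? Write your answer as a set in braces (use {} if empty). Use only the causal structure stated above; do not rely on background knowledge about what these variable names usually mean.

{Exercise}

Variables eligible for adjustment (non-descendants of Cholesterol, excluding Cholesterol and Stress): {Exercise, Genotype}.
Backdoor paths from Cholesterol to Stress:
  P1: Cholesterol <- Exercise <- Genotype -> Stress
  P2: Cholesterol <- Exercise -> Diet -> Age <- Genotype -> Stress
  P3: Cholesterol <- Exercise -> Age <- Genotype -> Stress
  P4: Cholesterol <- Exercise -> Stress
The empty set is not sufficient: P1 (Cholesterol <- Exercise <- Genotype -> Stress) has no collider blocking it and no conditioned non-collider, so it is open.
Try {Exercise}:
  P1: blocked at chain node Exercise ∈ conditioning set.
  P2: blocked at fork node Exercise ∈ conditioning set.
  P3: blocked at fork node Exercise ∈ conditioning set.
  P4: blocked at fork node Exercise ∈ conditioning set.
{Exercise} contains no descendant of Cholesterol and blocks every backdoor path.
No other singleton works — e.g. {Genotype} leaves P4 open — so {Exercise} is the unique smallest valid adjustment set.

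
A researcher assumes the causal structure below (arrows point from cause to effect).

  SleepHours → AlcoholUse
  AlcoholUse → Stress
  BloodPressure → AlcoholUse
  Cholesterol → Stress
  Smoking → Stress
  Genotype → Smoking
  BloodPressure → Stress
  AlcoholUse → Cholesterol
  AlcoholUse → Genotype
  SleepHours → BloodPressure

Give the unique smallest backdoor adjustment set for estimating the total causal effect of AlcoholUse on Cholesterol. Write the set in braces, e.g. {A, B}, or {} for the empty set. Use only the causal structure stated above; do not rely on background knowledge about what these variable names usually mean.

Variables eligible for adjustment (non-descendants of AlcoholUse, excluding AlcoholUse and Cholesterol): {BloodPressure, SleepHours}.
Backdoor paths from AlcoholUse to Cholesterol:
  P1: AlcoholUse <- SleepHours -> BloodPressure -> Stress <- Cholesterol
  P2: AlcoholUse <- BloodPressure -> Stress <- Cholesterol
Each backdoor path contains an unconditioned collider, so every path is already blocked with the empty conditioning set:
  P1: blocked at collider Stress (neither it nor any descendant is in the conditioning set).
  P2: blocked at collider Stress (neither it nor any descendant is in the conditioning set).
The empty set is therefore the unique smallest valid set.

{}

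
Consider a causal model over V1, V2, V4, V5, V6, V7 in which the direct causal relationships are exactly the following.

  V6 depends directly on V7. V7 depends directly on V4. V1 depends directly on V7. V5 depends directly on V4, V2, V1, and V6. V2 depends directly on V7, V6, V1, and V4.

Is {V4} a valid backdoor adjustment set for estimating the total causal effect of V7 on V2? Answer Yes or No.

Yes

Backdoor paths from V7 to V2 (paths whose first edge points into V7):
  P1: V7 <- V4 -> V2
  P2: V7 <- V4 -> V5 <- V6 -> V2
  P3: V7 <- V4 -> V5 <- V1 -> V2
  P4: V7 <- V4 -> V5 <- V2
Condition 1 (no descendant of V7 in the set): holds — descendants of V7 are {V1, V2, V5, V6}; none are in {V4}.
Condition 2 (every backdoor path blocked by {V4}):
  P1: blocked at fork node V4 ∈ conditioning set.
  P2: blocked at fork node V4 ∈ conditioning set.
  P3: blocked at fork node V4 ∈ conditioning set.
  P4: blocked at fork node V4 ∈ conditioning set.
{V4} satisfies the backdoor criterion.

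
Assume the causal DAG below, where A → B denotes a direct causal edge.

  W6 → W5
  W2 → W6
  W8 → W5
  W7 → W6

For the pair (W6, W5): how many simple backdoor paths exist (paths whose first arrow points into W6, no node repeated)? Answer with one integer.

A backdoor path from W6 to W5 is any simple undirected path whose first edge points into W6 (i.e. leaves W6 via a parent).
Parents of W6: {W2, W7}.
No simple path from any parent of W6 reaches W5 without revisiting W6, so there are no backdoor paths.

0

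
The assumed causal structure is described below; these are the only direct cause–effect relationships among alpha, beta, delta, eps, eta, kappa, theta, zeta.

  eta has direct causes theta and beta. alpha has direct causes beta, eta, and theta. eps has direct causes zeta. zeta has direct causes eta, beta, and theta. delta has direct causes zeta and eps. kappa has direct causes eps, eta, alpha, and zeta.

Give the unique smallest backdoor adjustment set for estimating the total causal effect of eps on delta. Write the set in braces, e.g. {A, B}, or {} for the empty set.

{zeta}

Variables eligible for adjustment (non-descendants of eps, excluding eps and delta): {alpha, beta, eta, theta, zeta}.
Backdoor paths from eps to delta:
  P1: eps <- zeta -> delta
The empty set is not sufficient: P1 (eps <- zeta -> delta) has no collider blocking it and no conditioned non-collider, so it is open.
Try {zeta}:
  P1: blocked at fork node zeta ∈ conditioning set.
{zeta} contains no descendant of eps and blocks every backdoor path.
No other singleton works — e.g. {beta} leaves P1 open — so {zeta} is the unique smallest valid adjustment set.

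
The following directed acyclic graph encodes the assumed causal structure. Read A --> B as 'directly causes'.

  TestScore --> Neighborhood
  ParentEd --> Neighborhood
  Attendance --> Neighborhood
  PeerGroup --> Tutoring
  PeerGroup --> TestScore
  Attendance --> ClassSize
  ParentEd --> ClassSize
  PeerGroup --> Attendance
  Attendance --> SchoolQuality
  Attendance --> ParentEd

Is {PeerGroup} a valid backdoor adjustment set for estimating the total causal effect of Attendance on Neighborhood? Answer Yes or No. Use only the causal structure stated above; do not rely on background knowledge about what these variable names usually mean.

Yes

Backdoor paths from Attendance to Neighborhood (paths whose first edge points into Attendance):
  P1: Attendance <- PeerGroup -> TestScore -> Neighborhood
Condition 1 (no descendant of Attendance in the set): holds — descendants of Attendance are {ClassSize, Neighborhood, ParentEd, SchoolQuality}; none are in {PeerGroup}.
Condition 2 (every backdoor path blocked by {PeerGroup}):
  P1: blocked at fork node PeerGroup ∈ conditioning set.
{PeerGroup} satisfies the backdoor criterion.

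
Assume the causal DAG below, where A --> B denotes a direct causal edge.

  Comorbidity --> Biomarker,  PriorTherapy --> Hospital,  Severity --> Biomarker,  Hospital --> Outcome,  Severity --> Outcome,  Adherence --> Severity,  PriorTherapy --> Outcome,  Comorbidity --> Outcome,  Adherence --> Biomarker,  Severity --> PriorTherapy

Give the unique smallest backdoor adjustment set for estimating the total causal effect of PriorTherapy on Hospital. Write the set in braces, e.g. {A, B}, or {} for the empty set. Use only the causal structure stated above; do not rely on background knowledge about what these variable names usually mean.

Variables eligible for adjustment (non-descendants of PriorTherapy, excluding PriorTherapy and Hospital): {Adherence, Biomarker, Comorbidity, Severity}.
Backdoor paths from PriorTherapy to Hospital:
  P1: PriorTherapy <- Severity <- Adherence -> Biomarker <- Comorbidity -> Outcome <- Hospital
  P2: PriorTherapy <- Severity -> Biomarker <- Comorbidity -> Outcome <- Hospital
  P3: PriorTherapy <- Severity -> Outcome <- Hospital
Each backdoor path contains an unconditioned collider, so every path is already blocked with the empty conditioning set:
  P1: blocked at collider Biomarker (neither it nor any descendant is in the conditioning set).
  P2: blocked at collider Biomarker (neither it nor any descendant is in the conditioning set).
  P3: blocked at collider Outcome (neither it nor any descendant is in the conditioning set).
The empty set is therefore the unique smallest valid set.

{}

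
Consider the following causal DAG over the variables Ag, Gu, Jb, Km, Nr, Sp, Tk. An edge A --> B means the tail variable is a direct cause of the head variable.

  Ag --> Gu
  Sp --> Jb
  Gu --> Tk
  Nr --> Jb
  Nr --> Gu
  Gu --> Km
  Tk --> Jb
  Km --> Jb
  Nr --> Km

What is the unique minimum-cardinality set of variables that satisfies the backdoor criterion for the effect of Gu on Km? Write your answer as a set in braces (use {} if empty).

{Nr}

Variables eligible for adjustment (non-descendants of Gu, excluding Gu and Km): {Ag, Nr, Sp}.
Backdoor paths from Gu to Km:
  P1: Gu <- Nr -> Km
  P2: Gu <- Nr -> Jb <- Km
The empty set is not sufficient: P1 (Gu <- Nr -> Km) has no collider blocking it and no conditioned non-collider, so it is open.
Try {Nr}:
  P1: blocked at fork node Nr ∈ conditioning set.
  P2: blocked at fork node Nr ∈ conditioning set.
{Nr} contains no descendant of Gu and blocks every backdoor path.
No other singleton works — e.g. {Sp} leaves P1 open — so {Nr} is the unique smallest valid adjustment set.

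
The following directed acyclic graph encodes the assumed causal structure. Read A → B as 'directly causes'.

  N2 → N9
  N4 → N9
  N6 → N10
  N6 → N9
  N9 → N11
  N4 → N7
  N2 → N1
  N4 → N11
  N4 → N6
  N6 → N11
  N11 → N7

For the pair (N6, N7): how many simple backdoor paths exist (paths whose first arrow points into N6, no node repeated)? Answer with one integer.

A backdoor path from N6 to N7 is any simple undirected path whose first edge points into N6 (i.e. leaves N6 via a parent).
Parents of N6: {N4}.
Enumerating:
  P1: N6 <- N4 -> N9 -> N11 -> N7
  P2: N6 <- N4 -> N11 -> N7
  P3: N6 <- N4 -> N7
That exhausts the simple backdoor paths. Count: 3.

3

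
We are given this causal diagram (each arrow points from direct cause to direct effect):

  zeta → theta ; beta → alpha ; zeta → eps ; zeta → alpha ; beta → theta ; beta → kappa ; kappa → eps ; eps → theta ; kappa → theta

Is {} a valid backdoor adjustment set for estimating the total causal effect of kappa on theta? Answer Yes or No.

No

Backdoor paths from kappa to theta (paths whose first edge points into kappa):
  P1: kappa <- beta -> theta
  P2: kappa <- beta -> alpha <- zeta -> eps -> theta
  P3: kappa <- beta -> alpha <- zeta -> theta
Condition 1 (no descendant of kappa in the set): holds — descendants of kappa are {eps, theta}; none are in {}.
Condition 2 (every backdoor path blocked by {}):
  P1: open — no interior node is in the conditioning set.
  P2: blocked at collider alpha (neither it nor any descendant is in the conditioning set).
  P3: blocked at collider alpha (neither it nor any descendant is in the conditioning set).
{} does not satisfy the backdoor criterion.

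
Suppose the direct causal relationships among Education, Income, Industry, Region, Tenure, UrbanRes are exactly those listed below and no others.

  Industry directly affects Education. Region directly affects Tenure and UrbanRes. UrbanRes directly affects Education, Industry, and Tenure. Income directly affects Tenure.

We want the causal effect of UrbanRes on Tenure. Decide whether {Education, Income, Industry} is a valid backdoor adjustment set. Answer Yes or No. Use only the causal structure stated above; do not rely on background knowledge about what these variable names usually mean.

Backdoor paths from UrbanRes to Tenure (paths whose first edge points into UrbanRes):
  P1: UrbanRes <- Region -> Tenure
Condition 1 (no descendant of UrbanRes in the set): FAILS — Education and Industry are descendants of UrbanRes.
Condition 2 (every backdoor path blocked by {Education, Income, Industry}):
  P1: open — no interior node is in the conditioning set.
{Education, Income, Industry} does not satisfy the backdoor criterion.

No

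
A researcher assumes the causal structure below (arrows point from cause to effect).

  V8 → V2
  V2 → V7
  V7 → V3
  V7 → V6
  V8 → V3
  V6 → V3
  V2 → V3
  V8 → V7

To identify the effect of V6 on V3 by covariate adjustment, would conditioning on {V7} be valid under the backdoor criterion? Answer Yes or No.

Backdoor paths from V6 to V3 (paths whose first edge points into V6):
  P1: V6 <- V7 <- V8 -> V2 -> V3
  P2: V6 <- V7 <- V8 -> V3
  P3: V6 <- V7 <- V2 <- V8 -> V3
  P4: V6 <- V7 <- V2 -> V3
  P5: V6 <- V7 -> V3
Condition 1 (no descendant of V6 in the set): holds — descendants of V6 are {V3}; none are in {V7}.
Condition 2 (every backdoor path blocked by {V7}):
  P1: blocked at chain node V7 ∈ conditioning set.
  P2: blocked at chain node V7 ∈ conditioning set.
  P3: blocked at chain node V7 ∈ conditioning set.
  P4: blocked at chain node V7 ∈ conditioning set.
  P5: blocked at fork node V7 ∈ conditioning set.
{V7} satisfies the backdoor criterion.

Yes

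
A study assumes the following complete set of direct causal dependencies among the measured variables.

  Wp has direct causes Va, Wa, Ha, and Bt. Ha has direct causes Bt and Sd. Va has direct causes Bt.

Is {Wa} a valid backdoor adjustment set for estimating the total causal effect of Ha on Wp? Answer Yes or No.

No

Backdoor paths from Ha to Wp (paths whose first edge points into Ha):
  P1: Ha <- Bt -> Va -> Wp
  P2: Ha <- Bt -> Wp
Condition 1 (no descendant of Ha in the set): holds — descendants of Ha are {Wp}; none are in {Wa}.
Condition 2 (every backdoor path blocked by {Wa}):
  P1: open — no interior node is in the conditioning set.
  P2: open — no interior node is in the conditioning set.
{Wa} does not satisfy the backdoor criterion.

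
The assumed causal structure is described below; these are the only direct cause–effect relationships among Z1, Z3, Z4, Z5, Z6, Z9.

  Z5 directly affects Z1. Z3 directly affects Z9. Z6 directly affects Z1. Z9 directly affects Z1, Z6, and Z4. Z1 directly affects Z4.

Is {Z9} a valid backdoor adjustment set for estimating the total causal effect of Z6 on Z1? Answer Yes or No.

Backdoor paths from Z6 to Z1 (paths whose first edge points into Z6):
  P1: Z6 <- Z9 -> Z1
  P2: Z6 <- Z9 -> Z4 <- Z1
Condition 1 (no descendant of Z6 in the set): holds — descendants of Z6 are {Z1, Z4}; none are in {Z9}.
Condition 2 (every backdoor path blocked by {Z9}):
  P1: blocked at fork node Z9 ∈ conditioning set.
  P2: blocked at fork node Z9 ∈ conditioning set.
{Z9} satisfies the backdoor criterion.

Yes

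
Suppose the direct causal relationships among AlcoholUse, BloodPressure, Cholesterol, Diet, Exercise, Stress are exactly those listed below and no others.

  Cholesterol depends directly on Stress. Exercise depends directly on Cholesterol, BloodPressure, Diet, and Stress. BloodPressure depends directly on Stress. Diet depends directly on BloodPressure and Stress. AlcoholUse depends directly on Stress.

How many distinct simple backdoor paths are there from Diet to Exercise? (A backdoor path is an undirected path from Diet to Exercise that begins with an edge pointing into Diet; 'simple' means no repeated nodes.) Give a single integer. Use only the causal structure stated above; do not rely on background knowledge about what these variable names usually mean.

6

A backdoor path from Diet to Exercise is any simple undirected path whose first edge points into Diet (i.e. leaves Diet via a parent).
Parents of Diet: {BloodPressure, Stress}.
Enumerating:
  P1: Diet <- Stress -> Cholesterol -> Exercise
  P2: Diet <- Stress -> BloodPressure -> Exercise
  P3: Diet <- Stress -> Exercise
  P4: Diet <- BloodPressure <- Stress -> Cholesterol -> Exercise
  P5: Diet <- BloodPressure <- Stress -> Exercise
  P6: Diet <- BloodPressure -> Exercise
That exhausts the simple backdoor paths. Count: 6.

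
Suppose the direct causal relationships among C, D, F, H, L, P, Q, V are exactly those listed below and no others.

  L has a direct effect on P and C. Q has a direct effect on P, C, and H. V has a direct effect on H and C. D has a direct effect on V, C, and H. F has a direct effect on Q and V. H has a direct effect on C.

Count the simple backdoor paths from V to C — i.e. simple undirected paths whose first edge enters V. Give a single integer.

A backdoor path from V to C is any simple undirected path whose first edge points into V (i.e. leaves V via a parent).
Parents of V: {D, F}.
Enumerating:
  P1: V <- F -> Q -> H <- D -> C
  P2: V <- F -> Q -> H -> C
  P3: V <- F -> Q -> P <- L -> C
  P4: V <- F -> Q -> C
  P5: V <- D -> H <- Q -> P <- L -> C
  P6: V <- D -> H <- Q -> C
  P7: V <- D -> H -> C
  P8: V <- D -> C
That exhausts the simple backdoor paths. Count: 8.

8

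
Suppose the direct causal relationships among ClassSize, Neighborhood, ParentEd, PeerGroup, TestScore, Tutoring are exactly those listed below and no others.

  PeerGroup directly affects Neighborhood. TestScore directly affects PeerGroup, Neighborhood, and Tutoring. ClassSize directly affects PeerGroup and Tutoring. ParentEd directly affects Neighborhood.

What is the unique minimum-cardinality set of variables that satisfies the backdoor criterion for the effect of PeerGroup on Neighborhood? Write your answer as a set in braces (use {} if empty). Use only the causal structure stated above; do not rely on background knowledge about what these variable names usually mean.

Variables eligible for adjustment (non-descendants of PeerGroup, excluding PeerGroup and Neighborhood): {ClassSize, ParentEd, TestScore, Tutoring}.
Backdoor paths from PeerGroup to Neighborhood:
  P1: PeerGroup <- ClassSize -> Tutoring <- TestScore -> Neighborhood
  P2: PeerGroup <- TestScore -> Neighborhood
The empty set is not sufficient: P2 (PeerGroup <- TestScore -> Neighborhood) has no collider blocking it and no conditioned non-collider, so it is open.
Try {TestScore}:
  P1: blocked at collider Tutoring (neither it nor any descendant is in the conditioning set).
  P2: blocked at fork node TestScore ∈ conditioning set.
{TestScore} contains no descendant of PeerGroup and blocks every backdoor path.
No other singleton works — e.g. {ClassSize} leaves P2 open — so {TestScore} is the unique smallest valid adjustment set.

{TestScore}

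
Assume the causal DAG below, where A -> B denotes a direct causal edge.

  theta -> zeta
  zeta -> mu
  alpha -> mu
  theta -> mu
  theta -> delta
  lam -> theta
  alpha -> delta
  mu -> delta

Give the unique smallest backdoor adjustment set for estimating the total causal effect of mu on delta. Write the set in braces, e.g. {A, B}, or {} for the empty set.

{alpha, theta}

Variables eligible for adjustment (non-descendants of mu, excluding mu and delta): {alpha, lam, theta, zeta}.
Backdoor paths from mu to delta:
  P1: mu <- theta -> delta
  P2: mu <- alpha -> delta
  P3: mu <- zeta <- theta -> delta
The empty set is not sufficient: P1 (mu <- theta -> delta) has no collider blocking it and no conditioned non-collider, so it is open.
Try {alpha, theta}:
  P1: blocked at fork node theta ∈ conditioning set.
  P2: blocked at fork node alpha ∈ conditioning set.
  P3: blocked at fork node theta ∈ conditioning set.
{alpha, theta} contains no descendant of mu and blocks every backdoor path.
Every element of {alpha, theta} is needed (dropping alpha leaves P2 open; dropping theta leaves P1 open), so no proper subset is valid.
Among all size-2 subsets of the eligible variables, only {alpha, theta} blocks every backdoor path, so it is the unique smallest valid adjustment set.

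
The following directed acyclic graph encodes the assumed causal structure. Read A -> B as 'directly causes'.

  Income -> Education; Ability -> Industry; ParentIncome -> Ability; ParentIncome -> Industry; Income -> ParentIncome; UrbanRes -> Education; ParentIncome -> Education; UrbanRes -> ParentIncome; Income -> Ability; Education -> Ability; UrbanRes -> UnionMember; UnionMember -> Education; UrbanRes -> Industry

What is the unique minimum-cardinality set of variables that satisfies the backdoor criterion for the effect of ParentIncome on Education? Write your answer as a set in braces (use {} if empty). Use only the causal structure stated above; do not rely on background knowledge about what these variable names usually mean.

{Income, UrbanRes}

Variables eligible for adjustment (non-descendants of ParentIncome, excluding ParentIncome and Education): {Income, UnionMember, UrbanRes}.
Backdoor paths from ParentIncome to Education:
  P1: ParentIncome <- Income -> Education
  P2: ParentIncome <- Income -> Ability <- Education
  P3: ParentIncome <- Income -> Ability -> Industry <- UrbanRes -> UnionMember -> Education
  P4: ParentIncome <- Income -> Ability -> Industry <- UrbanRes -> Education
  P5: ParentIncome <- UrbanRes -> UnionMember -> Education
  P6: ParentIncome <- UrbanRes -> Education
  P7: ParentIncome <- UrbanRes -> Industry <- Ability <- Income -> Education
  P8: ParentIncome <- UrbanRes -> Industry <- Ability <- Education
The empty set is not sufficient: P1 (ParentIncome <- Income -> Education) has no collider blocking it and no conditioned non-collider, so it is open.
Try {Income, UrbanRes}:
  P1: blocked at fork node Income ∈ conditioning set.
  P2: blocked at fork node Income ∈ conditioning set.
  P3: blocked at fork node Income ∈ conditioning set.
  P4: blocked at fork node Income ∈ conditioning set.
  P5: blocked at fork node UrbanRes ∈ conditioning set.
  P6: blocked at fork node UrbanRes ∈ conditioning set.
  P7: blocked at fork node UrbanRes ∈ conditioning set.
  P8: blocked at fork node UrbanRes ∈ conditioning set.
{Income, UrbanRes} contains no descendant of ParentIncome and blocks every backdoor path.
Every element of {Income, UrbanRes} is needed (dropping Income leaves P1 open; dropping UrbanRes leaves P5 open), so no proper subset is valid.
Among all size-2 subsets of the eligible variables, only {Income, UrbanRes} blocks every backdoor path, so it is the unique smallest valid adjustment set.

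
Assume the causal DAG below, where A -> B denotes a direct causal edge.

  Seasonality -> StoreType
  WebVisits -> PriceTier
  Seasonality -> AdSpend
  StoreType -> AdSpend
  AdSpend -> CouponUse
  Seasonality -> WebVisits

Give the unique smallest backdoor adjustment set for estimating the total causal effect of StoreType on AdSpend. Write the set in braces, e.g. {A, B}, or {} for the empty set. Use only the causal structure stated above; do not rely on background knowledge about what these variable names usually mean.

{Seasonality}

Variables eligible for adjustment (non-descendants of StoreType, excluding StoreType and AdSpend): {PriceTier, Seasonality, WebVisits}.
Backdoor paths from StoreType to AdSpend:
  P1: StoreType <- Seasonality -> AdSpend
The empty set is not sufficient: P1 (StoreType <- Seasonality -> AdSpend) has no collider blocking it and no conditioned non-collider, so it is open.
Try {Seasonality}:
  P1: blocked at fork node Seasonality ∈ conditioning set.
{Seasonality} contains no descendant of StoreType and blocks every backdoor path.
No other singleton works — e.g. {WebVisits} leaves P1 open — so {Seasonality} is the unique smallest valid adjustment set.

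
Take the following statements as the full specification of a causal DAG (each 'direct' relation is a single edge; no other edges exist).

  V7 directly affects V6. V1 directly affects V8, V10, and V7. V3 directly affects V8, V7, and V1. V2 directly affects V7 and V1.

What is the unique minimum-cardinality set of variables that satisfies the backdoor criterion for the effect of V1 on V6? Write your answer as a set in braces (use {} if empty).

{V2, V3}

Variables eligible for adjustment (non-descendants of V1, excluding V1 and V6): {V2, V3}.
Backdoor paths from V1 to V6:
  P1: V1 <- V3 -> V7 -> V6
  P2: V1 <- V2 -> V7 -> V6
The empty set is not sufficient: P1 (V1 <- V3 -> V7 -> V6) has no collider blocking it and no conditioned non-collider, so it is open.
Try {V2, V3}:
  P1: blocked at fork node V3 ∈ conditioning set.
  P2: blocked at fork node V2 ∈ conditioning set.
{V2, V3} contains no descendant of V1 and blocks every backdoor path.
Every element of {V2, V3} is needed (dropping V2 leaves P2 open; dropping V3 leaves P1 open), so no proper subset is valid.
Among all size-2 subsets of the eligible variables, only {V2, V3} blocks every backdoor path, so it is the unique smallest valid adjustment set.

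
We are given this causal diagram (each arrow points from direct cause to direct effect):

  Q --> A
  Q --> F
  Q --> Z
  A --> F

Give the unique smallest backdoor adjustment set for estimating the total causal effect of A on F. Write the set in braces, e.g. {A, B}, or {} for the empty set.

Variables eligible for adjustment (non-descendants of A, excluding A and F): {Q, Z}.
Backdoor paths from A to F:
  P1: A <- Q -> F
The empty set is not sufficient: P1 (A <- Q -> F) has no collider blocking it and no conditioned non-collider, so it is open.
Try {Q}:
  P1: blocked at fork node Q ∈ conditioning set.
{Q} contains no descendant of A and blocks every backdoor path.
No other singleton works — e.g. {Z} leaves P1 open — so {Q} is the unique smallest valid adjustment set.

{Q}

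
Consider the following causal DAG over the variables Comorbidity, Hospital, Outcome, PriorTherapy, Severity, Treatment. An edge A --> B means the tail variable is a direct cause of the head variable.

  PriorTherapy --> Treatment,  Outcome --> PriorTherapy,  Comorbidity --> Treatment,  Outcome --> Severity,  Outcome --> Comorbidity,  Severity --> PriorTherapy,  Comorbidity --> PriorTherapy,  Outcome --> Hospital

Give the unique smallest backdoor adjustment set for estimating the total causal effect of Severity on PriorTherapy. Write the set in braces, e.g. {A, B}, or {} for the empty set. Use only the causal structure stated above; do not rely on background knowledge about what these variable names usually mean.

Variables eligible for adjustment (non-descendants of Severity, excluding Severity and PriorTherapy): {Comorbidity, Hospital, Outcome}.
Backdoor paths from Severity to PriorTherapy:
  P1: Severity <- Outcome -> Comorbidity -> PriorTherapy
  P2: Severity <- Outcome -> Comorbidity -> Treatment <- PriorTherapy
  P3: Severity <- Outcome -> PriorTherapy
The empty set is not sufficient: P1 (Severity <- Outcome -> Comorbidity -> PriorTherapy) has no collider blocking it and no conditioned non-collider, so it is open.
Try {Outcome}:
  P1: blocked at fork node Outcome ∈ conditioning set.
  P2: blocked at fork node Outcome ∈ conditioning set.
  P3: blocked at fork node Outcome ∈ conditioning set.
{Outcome} contains no descendant of Severity and blocks every backdoor path.
No other singleton works — e.g. {Comorbidity} leaves P3 open — so {Outcome} is the unique smallest valid adjustment set.

{Outcome}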